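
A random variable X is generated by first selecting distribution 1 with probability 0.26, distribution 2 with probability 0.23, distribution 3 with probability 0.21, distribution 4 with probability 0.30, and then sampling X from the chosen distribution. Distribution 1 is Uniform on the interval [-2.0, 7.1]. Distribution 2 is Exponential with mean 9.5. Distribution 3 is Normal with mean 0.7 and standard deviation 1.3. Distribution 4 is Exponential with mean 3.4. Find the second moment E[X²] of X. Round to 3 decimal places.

52.394

For each component E[X²] = Var + (mean)², giving 1: 13.4033; 2: 180.5; 3: 2.18; 4: 23.12.
Overall E[X²] = 0.26·13.4033 + 0.23·180.5 + 0.21·2.18 + 0.3·23.12 = 52.3937.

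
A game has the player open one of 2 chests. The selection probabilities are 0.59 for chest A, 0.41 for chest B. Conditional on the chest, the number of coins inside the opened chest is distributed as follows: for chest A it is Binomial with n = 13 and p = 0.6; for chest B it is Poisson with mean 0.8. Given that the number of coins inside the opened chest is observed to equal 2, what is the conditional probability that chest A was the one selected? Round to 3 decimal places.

0.012

Likelihoods P(X=2 | ·): A: 0.00117776; B: 0.143785.
Posterior ∝ prior × likelihood. Numerator for A: 0.59·0.00117776 = 0.000694879.
Normalizing constant: 0.59·0.00117776 + 0.41·0.143785 = 0.0596468.
P(A | observation) = 0.000694879 / 0.0596468 = 0.0116499.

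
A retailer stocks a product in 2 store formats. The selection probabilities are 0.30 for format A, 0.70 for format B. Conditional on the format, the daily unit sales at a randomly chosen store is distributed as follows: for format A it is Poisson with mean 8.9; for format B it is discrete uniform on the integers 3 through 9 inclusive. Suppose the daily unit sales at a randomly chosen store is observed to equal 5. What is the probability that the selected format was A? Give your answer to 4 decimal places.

Likelihoods P(X=5 | ·): A: 0.063467; B: 0.142857.
Posterior ∝ prior × likelihood. Numerator for A: 0.3·0.063467 = 0.0190401.
Normalizing constant: 0.3·0.063467 + 0.7·0.142857 = 0.11904.
P(A | observation) = 0.0190401 / 0.11904 = 0.159947.

0.1599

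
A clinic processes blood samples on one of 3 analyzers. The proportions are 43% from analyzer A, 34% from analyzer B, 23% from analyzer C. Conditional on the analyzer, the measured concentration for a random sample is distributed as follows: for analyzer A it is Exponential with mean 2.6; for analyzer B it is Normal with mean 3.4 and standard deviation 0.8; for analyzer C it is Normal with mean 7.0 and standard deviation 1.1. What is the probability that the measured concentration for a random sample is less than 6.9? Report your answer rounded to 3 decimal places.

0.846

Conditional on each analyzer, P(X < 6.9): A: 0.92962; B: 0.999994; C: 0.463782.
By total probability, P(X < 6.9) = 0.43·0.92962 + 0.34·0.999994 + 0.23·0.463782 = 0.846404.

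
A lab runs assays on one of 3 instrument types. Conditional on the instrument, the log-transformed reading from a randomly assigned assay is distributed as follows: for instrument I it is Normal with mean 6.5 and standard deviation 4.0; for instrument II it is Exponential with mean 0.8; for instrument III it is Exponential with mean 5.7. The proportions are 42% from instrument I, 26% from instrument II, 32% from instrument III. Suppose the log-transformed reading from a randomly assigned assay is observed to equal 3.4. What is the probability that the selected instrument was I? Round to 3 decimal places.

0.466

Likelihoods f(3.4 | ·): I: 0.0738628; II: 0.0178303; III: 0.0966212.
Posterior ∝ prior × likelihood. Numerator for I: 0.42·0.0738628 = 0.0310224.
Normalizing constant: 0.42·0.0738628 + 0.26·0.0178303 + 0.32·0.0966212 = 0.066577.
P(I | observation) = 0.0310224 / 0.066577 = 0.465962.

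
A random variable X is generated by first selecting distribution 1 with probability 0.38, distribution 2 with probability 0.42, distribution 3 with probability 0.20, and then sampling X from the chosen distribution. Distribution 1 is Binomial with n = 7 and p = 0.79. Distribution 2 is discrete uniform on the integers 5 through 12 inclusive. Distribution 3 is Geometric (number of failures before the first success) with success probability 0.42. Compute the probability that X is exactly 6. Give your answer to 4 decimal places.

0.1915

Conditional on each component, P(X = 6): 1: 0.357339; 2: 0.125; 3: 0.0159889.
By total probability, P(X = 6) = 0.38·0.357339 + 0.42·0.125 + 0.2·0.0159889 = 0.191486.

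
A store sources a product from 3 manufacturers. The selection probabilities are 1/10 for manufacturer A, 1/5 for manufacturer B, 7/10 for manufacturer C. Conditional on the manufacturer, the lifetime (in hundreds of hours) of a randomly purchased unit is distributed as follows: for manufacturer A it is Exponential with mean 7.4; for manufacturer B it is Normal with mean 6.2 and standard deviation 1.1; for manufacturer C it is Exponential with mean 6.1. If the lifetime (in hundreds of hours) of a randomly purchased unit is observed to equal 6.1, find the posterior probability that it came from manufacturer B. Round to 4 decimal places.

0.6001

Likelihoods f(6.1 | ·): A: 0.059261; B: 0.361179; C: 0.0603081.
Posterior ∝ prior × likelihood. Numerator for B: 0.2·0.361179 = 0.0722358.
Normalizing constant: 0.1·0.059261 + 0.2·0.361179 + 0.7·0.0603081 = 0.120378.
P(B | observation) = 0.0722358 / 0.120378 = 0.600077.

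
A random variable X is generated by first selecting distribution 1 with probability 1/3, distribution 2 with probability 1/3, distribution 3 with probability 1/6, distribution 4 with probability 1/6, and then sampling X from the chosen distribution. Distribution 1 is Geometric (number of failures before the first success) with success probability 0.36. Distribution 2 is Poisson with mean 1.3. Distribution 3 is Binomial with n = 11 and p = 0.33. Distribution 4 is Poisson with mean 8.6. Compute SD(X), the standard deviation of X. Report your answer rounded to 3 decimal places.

3.266

Per component, 1: μ=1.77778, E[X²]=8.09877; 2: μ=1.3, E[X²]=2.99; 3: μ=3.63, E[X²]=15.609; 4: μ=8.6, E[X²]=82.56.
E[X] = 0.333333·1.77778 + 0.333333·1.3 + 0.166667·3.63 + 0.166667·8.6 = 3.06426.
E[X²] = 0.333333·8.09877 + 0.333333·2.99 + 0.166667·15.609 + 0.166667·82.56 = 20.0578.
Var(X) = E[X²] − (E[X])² = 20.0578 − 9.38968 = 10.6681.
SD(X) = √10.6681 = 3.2662.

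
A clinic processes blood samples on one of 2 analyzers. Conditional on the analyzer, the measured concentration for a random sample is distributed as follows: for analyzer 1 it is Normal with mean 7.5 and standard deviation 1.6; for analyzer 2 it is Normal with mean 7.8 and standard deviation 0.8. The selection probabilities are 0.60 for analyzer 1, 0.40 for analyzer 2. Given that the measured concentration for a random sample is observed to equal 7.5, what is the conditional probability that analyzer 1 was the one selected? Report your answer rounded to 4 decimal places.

Likelihoods f(7.5 | ·): 1: 0.249339; 2: 0.464819.
Posterior ∝ prior × likelihood. Numerator for 1: 0.6·0.249339 = 0.149603.
Normalizing constant: 0.6·0.249339 + 0.4·0.464819 = 0.335531.
P(1 | observation) = 0.149603 / 0.335531 = 0.445871.

0.4459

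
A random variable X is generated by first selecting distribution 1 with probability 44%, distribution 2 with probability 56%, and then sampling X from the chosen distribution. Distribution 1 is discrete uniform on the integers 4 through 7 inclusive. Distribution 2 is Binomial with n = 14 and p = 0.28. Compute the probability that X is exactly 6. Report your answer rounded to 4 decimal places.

Conditional on each component, P(X = 6): 1: 0.25; 2: 0.104511.
By total probability, P(X = 6) = 0.44·0.25 + 0.56·0.104511 = 0.168526.

0.1685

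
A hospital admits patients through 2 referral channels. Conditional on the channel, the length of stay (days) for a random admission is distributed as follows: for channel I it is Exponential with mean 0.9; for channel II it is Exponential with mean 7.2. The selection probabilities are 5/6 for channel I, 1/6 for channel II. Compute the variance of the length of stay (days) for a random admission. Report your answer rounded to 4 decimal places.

Per component, I: μ=0.9, E[X²]=1.62; II: μ=7.2, E[X²]=103.68.
E[X] = 0.833333·0.9 + 0.166667·7.2 = 1.95.
E[X²] = 0.833333·1.62 + 0.166667·103.68 = 18.63.
Var(X) = E[X²] − (E[X])² = 18.63 − 3.8025 = 14.8275.

14.8275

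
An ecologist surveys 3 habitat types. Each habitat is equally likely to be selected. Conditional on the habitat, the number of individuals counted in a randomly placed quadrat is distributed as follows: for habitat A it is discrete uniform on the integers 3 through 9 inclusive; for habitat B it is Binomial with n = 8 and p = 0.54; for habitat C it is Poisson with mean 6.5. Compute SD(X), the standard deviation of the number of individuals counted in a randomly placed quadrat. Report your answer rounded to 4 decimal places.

Per component, A: μ=6, E[X²]=40; B: μ=4.32, E[X²]=20.6496; C: μ=6.5, E[X²]=48.75.
E[X] = 0.333333·6 + 0.333333·4.32 + 0.333333·6.5 = 5.60667.
E[X²] = 0.333333·40 + 0.333333·20.6496 + 0.333333·48.75 = 36.4665.
Var(X) = E[X²] − (E[X])² = 36.4665 − 31.4347 = 5.03182.
SD(X) = √5.03182 = 2.24317.

2.2432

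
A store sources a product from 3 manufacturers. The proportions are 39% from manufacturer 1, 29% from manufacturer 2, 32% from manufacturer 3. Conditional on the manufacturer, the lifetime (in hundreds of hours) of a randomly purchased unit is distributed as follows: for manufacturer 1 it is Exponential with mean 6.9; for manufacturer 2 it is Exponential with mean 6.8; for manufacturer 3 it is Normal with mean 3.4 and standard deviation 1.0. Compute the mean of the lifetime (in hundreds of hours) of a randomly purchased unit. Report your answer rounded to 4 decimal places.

5.7510

Component means — 1: 6.9; 2: 6.8; 3: 3.4.
E[X] = 0.39·6.9 + 0.29·6.8 + 0.32·3.4 = 5.751.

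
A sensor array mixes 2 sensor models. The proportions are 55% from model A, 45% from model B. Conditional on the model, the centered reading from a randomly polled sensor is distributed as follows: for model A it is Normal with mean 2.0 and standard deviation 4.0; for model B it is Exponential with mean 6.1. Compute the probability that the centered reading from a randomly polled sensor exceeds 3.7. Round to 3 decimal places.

0.430

Conditional on each model, P(X > 3.7): A: 0.335418; B: 0.545225.
By total probability, P(X > 3.7) = 0.55·0.335418 + 0.45·0.545225 = 0.429831.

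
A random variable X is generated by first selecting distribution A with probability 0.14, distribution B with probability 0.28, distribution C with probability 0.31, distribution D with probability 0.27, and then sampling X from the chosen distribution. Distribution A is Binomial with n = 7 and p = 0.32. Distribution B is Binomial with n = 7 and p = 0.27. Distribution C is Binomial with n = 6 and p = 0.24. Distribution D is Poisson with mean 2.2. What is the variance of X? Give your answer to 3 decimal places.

Per component, A: μ=2.24, E[X²]=6.5408; B: μ=1.89, E[X²]=4.9518; C: μ=1.44, E[X²]=3.168; D: μ=2.2, E[X²]=7.04.
E[X] = 0.14·2.24 + 0.28·1.89 + 0.31·1.44 + 0.27·2.2 = 1.8832.
E[X²] = 0.14·6.5408 + 0.28·4.9518 + 0.31·3.168 + 0.27·7.04 = 5.1851.
Var(X) = E[X²] − (E[X])² = 5.1851 − 3.54644 = 1.63865.

1.639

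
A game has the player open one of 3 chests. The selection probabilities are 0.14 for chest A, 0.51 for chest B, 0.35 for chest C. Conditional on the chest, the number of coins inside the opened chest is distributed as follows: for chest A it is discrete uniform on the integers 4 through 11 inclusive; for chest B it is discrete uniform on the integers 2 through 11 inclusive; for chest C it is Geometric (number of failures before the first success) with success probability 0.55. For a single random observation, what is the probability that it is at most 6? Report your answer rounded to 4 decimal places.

0.6562

Conditional on each chest, P(X ≤ 6): A: 0.375; B: 0.5; C: 0.996263.
By total probability, P(X ≤ 6) = 0.14·0.375 + 0.51·0.5 + 0.35·0.996263 = 0.656192.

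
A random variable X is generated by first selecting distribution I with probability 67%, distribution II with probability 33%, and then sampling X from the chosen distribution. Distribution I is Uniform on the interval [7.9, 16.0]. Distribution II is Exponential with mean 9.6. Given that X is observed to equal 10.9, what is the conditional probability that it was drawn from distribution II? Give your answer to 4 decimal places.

Likelihoods f(10.9 | ·): I: 0.123457; II: 0.0334675.
Posterior ∝ prior × likelihood. Numerator for II: 0.33·0.0334675 = 0.0110443.
Normalizing constant: 0.67·0.123457 + 0.33·0.0334675 = 0.0937603.
P(II | observation) = 0.0110443 / 0.0937603 = 0.117793.

0.1178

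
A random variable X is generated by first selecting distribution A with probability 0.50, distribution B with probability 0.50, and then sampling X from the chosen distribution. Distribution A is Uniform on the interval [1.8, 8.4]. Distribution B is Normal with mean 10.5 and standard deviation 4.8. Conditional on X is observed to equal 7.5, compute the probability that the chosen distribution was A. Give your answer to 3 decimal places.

Likelihoods f(7.5 | ·): A: 0.151515; B: 0.0683669.
Posterior ∝ prior × likelihood. Numerator for A: 0.5·0.151515 = 0.0757576.
Normalizing constant: 0.5·0.151515 + 0.5·0.0683669 = 0.109941.
P(A | observation) = 0.0757576 / 0.109941 = 0.689075.

0.689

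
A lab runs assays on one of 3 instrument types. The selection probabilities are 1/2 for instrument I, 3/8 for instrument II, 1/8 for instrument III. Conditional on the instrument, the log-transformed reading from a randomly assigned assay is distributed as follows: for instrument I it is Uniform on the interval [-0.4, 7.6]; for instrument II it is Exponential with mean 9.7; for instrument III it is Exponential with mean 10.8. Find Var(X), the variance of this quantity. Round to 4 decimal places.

Per component, I: μ=3.6, E[X²]=18.2933; II: μ=9.7, E[X²]=188.18; III: μ=10.8, E[X²]=233.28.
E[X] = 0.5·3.6 + 0.375·9.7 + 0.125·10.8 = 6.7875.
E[X²] = 0.5·18.2933 + 0.375·188.18 + 0.125·233.28 = 108.874.
Var(X) = E[X²] − (E[X])² = 108.874 − 46.0702 = 62.804.

62.8040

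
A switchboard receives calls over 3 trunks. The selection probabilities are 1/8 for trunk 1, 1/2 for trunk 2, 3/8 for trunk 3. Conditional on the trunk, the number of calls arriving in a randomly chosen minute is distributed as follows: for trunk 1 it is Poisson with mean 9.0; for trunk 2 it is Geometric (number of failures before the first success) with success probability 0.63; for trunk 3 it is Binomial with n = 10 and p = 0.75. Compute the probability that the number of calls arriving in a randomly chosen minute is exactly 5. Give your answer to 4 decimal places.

0.0317

Conditional on each trunk, P(X = 5): 1: 0.0607269; 2: 0.00436867; 3: 0.0583992.
By total probability, P(X = 5) = 0.125·0.0607269 + 0.5·0.00436867 + 0.375·0.0583992 = 0.0316749.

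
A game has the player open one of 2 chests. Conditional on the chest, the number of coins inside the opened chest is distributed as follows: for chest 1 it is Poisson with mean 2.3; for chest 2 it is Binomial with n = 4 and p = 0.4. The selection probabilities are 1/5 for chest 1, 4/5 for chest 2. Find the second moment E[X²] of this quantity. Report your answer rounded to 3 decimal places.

For each component E[X²] = Var + (mean)², giving 1: 7.59; 2: 3.52.
Overall E[X²] = 0.2·7.59 + 0.8·3.52 = 4.334.

4.334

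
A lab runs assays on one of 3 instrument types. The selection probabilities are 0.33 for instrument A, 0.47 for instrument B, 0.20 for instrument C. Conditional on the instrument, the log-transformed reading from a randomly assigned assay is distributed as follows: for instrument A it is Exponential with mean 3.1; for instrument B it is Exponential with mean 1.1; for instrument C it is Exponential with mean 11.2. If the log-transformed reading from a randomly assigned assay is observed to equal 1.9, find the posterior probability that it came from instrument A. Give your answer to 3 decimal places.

Likelihoods f(1.9 | ·): A: 0.174766; B: 0.161608; C: 0.0753541.
Posterior ∝ prior × likelihood. Numerator for A: 0.33·0.174766 = 0.0576729.
Normalizing constant: 0.33·0.174766 + 0.47·0.161608 + 0.2·0.0753541 = 0.148699.
P(A | observation) = 0.0576729 / 0.148699 = 0.387849.

0.388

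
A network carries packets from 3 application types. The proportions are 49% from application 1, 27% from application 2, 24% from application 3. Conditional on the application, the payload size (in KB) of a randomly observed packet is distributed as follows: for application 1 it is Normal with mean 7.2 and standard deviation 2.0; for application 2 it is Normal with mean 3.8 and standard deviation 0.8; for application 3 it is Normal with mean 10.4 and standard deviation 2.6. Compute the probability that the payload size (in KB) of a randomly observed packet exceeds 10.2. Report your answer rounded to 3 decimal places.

0.160

Conditional on each application, P(X > 10.2): 1: 0.0668072; 2: 6.66134e-16; 3: 0.530658.
By total probability, P(X > 10.2) = 0.49·0.0668072 + 0.27·6.66134e-16 + 0.24·0.530658 = 0.160093.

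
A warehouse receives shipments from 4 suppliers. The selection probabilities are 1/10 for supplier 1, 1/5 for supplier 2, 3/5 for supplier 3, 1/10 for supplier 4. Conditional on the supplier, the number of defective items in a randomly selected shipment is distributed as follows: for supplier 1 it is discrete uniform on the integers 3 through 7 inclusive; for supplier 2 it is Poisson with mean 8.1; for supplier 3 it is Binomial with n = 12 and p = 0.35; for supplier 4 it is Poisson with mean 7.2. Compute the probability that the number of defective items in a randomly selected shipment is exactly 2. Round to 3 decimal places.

0.069

Conditional on each supplier, P(X = 2): 1: 0; 2: 0.0099576; 3: 0.108846; 4: 0.0193515.
By total probability, P(X = 2) = 0.1·0 + 0.2·0.0099576 + 0.6·0.108846 + 0.1·0.0193515 = 0.0692344.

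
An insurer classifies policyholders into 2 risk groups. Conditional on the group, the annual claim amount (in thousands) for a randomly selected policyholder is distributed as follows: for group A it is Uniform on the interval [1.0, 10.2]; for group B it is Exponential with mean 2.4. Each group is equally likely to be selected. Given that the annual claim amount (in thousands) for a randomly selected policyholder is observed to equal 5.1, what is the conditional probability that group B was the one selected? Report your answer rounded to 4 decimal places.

Likelihoods f(5.1 | ·): A: 0.108696; B: 0.0497637.
Posterior ∝ prior × likelihood. Numerator for B: 0.5·0.0497637 = 0.0248819.
Normalizing constant: 0.5·0.108696 + 0.5·0.0497637 = 0.0792297.
P(B | observation) = 0.0248819 / 0.0792297 = 0.314047.

0.3140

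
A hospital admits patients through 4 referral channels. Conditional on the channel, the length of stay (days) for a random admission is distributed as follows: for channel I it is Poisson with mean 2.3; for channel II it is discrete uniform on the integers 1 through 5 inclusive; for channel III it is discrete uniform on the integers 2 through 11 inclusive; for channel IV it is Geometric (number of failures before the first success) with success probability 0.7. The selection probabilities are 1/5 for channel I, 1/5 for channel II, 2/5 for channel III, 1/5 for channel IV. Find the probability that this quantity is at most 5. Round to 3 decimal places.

Conditional on each channel, P(X ≤ 5): I: 0.970024; II: 1; III: 0.4; IV: 0.999271.
By total probability, P(X ≤ 5) = 0.2·0.970024 + 0.2·1 + 0.4·0.4 + 0.2·0.999271 = 0.753859.

0.754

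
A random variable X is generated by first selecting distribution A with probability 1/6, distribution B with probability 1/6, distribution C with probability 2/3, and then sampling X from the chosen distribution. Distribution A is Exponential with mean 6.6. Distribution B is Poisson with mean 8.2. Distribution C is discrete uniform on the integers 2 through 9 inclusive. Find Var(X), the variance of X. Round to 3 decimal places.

13.142

Per component, A: μ=6.6, E[X²]=87.12; B: μ=8.2, E[X²]=75.44; C: μ=5.5, E[X²]=35.5.
E[X] = 0.166667·6.6 + 0.166667·8.2 + 0.666667·5.5 = 6.13333.
E[X²] = 0.166667·87.12 + 0.166667·75.44 + 0.666667·35.5 = 50.76.
Var(X) = E[X²] − (E[X])² = 50.76 − 37.6178 = 13.1422.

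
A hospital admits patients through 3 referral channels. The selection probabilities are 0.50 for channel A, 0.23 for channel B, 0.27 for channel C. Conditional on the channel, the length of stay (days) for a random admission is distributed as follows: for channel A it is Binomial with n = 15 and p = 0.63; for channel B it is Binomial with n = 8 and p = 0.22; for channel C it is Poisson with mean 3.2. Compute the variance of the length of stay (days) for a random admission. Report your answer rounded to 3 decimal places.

Per component, A: μ=9.45, E[X²]=92.799; B: μ=1.76, E[X²]=4.4704; C: μ=3.2, E[X²]=13.44.
E[X] = 0.5·9.45 + 0.23·1.76 + 0.27·3.2 = 5.9938.
E[X²] = 0.5·92.799 + 0.23·4.4704 + 0.27·13.44 = 51.0565.
Var(X) = E[X²] − (E[X])² = 51.0565 − 35.9256 = 15.1309.

15.131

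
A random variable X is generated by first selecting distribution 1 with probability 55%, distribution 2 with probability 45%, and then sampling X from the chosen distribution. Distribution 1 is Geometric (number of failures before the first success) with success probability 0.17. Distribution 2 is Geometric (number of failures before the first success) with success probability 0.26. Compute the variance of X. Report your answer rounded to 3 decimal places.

21.748

Per component, 1: μ=4.88235, E[X²]=52.5571; 2: μ=2.84615, E[X²]=19.0473.
E[X] = 0.55·4.88235 + 0.45·2.84615 = 3.96606.
E[X²] = 0.55·52.5571 + 0.45·19.0473 = 37.4777.
Var(X) = E[X²] − (E[X])² = 37.4777 − 15.7297 = 21.748.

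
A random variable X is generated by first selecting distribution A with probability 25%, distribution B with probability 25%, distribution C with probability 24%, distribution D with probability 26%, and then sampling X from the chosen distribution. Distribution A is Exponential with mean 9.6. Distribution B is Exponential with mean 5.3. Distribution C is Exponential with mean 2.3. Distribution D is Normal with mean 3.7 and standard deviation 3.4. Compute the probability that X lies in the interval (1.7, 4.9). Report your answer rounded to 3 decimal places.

Conditional on each component, P(1.7 < X < 4.9): A: 0.237465; B: 0.328883; C: 0.358743; D: 0.359747.
By total probability, P(1.7 < X < 4.9) = 0.25·0.237465 + 0.25·0.328883 + 0.24·0.358743 + 0.26·0.359747 = 0.321219.

0.321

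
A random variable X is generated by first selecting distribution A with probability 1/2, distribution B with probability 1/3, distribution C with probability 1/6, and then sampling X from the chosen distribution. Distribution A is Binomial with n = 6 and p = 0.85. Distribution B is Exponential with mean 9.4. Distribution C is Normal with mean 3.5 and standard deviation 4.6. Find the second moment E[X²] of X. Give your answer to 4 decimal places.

For each component E[X²] = Var + (mean)², giving A: 26.775; B: 176.72; C: 33.41.
Overall E[X²] = 0.5·26.775 + 0.333333·176.72 + 0.166667·33.41 = 77.8625.

77.8625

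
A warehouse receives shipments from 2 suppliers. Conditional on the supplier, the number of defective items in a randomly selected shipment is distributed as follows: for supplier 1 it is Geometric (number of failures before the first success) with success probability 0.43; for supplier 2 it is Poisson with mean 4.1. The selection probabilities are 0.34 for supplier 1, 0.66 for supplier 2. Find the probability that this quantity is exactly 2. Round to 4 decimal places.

0.1394

Conditional on each supplier, P(X = 2): 1: 0.139707; 2: 0.139293.
By total probability, P(X = 2) = 0.34·0.139707 + 0.66·0.139293 = 0.139434.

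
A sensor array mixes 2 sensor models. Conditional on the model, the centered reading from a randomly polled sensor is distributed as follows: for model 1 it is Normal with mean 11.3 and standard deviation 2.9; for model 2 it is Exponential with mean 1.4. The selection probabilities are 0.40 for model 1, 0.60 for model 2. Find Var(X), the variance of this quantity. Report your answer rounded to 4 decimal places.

Per component, 1: μ=11.3, E[X²]=136.1; 2: μ=1.4, E[X²]=3.92.
E[X] = 0.4·11.3 + 0.6·1.4 = 5.36.
E[X²] = 0.4·136.1 + 0.6·3.92 = 56.792.
Var(X) = E[X²] − (E[X])² = 56.792 − 28.7296 = 28.0624.

28.0624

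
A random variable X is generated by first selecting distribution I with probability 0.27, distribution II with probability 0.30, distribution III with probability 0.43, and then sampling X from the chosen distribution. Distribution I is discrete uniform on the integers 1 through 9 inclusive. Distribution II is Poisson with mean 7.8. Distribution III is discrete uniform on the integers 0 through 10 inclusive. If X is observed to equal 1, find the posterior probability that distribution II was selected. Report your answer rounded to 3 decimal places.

Likelihoods P(X=1 | ·): I: 0.111111; II: 0.00319593; III: 0.0909091.
Posterior ∝ prior × likelihood. Numerator for II: 0.3·0.00319593 = 0.00095878.
Normalizing constant: 0.27·0.111111 + 0.3·0.00319593 + 0.43·0.0909091 = 0.0700497.
P(II | observation) = 0.00095878 / 0.0700497 = 0.0136871.

0.014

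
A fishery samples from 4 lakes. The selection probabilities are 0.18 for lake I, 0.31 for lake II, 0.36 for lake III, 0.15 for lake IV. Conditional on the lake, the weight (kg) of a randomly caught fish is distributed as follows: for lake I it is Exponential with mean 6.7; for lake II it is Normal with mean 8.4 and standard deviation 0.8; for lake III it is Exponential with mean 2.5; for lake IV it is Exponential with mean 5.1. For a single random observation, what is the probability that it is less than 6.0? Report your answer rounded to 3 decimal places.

0.538

Conditional on each lake, P(X < 6.0): I: 0.591606; II: 0.0013499; III: 0.909282; IV: 0.691635.
By total probability, P(X < 6.0) = 0.18·0.591606 + 0.31·0.0013499 + 0.36·0.909282 + 0.15·0.691635 = 0.537994.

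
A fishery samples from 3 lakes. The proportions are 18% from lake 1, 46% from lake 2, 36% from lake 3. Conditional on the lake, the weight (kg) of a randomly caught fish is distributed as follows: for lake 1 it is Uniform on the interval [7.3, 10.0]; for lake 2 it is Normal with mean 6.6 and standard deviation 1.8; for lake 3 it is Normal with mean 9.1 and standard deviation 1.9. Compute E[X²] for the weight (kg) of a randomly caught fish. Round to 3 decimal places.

For each component E[X²] = Var + (mean)², giving 1: 75.43; 2: 46.8; 3: 86.42.
Overall E[X²] = 0.18·75.43 + 0.46·46.8 + 0.36·86.42 = 66.2166.

66.217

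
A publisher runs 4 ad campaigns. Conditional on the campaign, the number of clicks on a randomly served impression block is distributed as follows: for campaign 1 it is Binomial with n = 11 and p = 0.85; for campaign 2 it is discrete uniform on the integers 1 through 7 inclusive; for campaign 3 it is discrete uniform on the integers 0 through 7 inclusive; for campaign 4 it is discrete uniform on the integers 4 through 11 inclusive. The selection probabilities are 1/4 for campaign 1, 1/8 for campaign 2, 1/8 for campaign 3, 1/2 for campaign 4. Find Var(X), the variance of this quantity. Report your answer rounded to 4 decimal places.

Per component, 1: μ=9.35, E[X²]=88.825; 2: μ=4, E[X²]=20; 3: μ=3.5, E[X²]=17.5; 4: μ=7.5, E[X²]=61.5.
E[X] = 0.25·9.35 + 0.125·4 + 0.125·3.5 + 0.5·7.5 = 7.025.
E[X²] = 0.25·88.825 + 0.125·20 + 0.125·17.5 + 0.5·61.5 = 57.6437.
Var(X) = E[X²] − (E[X])² = 57.6437 − 49.3506 = 8.29312.

8.2931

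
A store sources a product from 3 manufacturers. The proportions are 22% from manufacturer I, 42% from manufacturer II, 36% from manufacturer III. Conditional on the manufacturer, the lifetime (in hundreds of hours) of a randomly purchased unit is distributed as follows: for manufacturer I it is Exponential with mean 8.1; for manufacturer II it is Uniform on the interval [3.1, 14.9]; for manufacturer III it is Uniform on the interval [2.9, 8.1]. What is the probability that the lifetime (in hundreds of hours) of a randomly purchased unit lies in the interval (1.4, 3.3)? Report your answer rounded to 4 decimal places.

Conditional on each manufacturer, P(1.4 < X < 3.3): I: 0.1759; II: 0.0169492; III: 0.0769231.
By total probability, P(1.4 < X < 3.3) = 0.22·0.1759 + 0.42·0.0169492 + 0.36·0.0769231 = 0.0735089.

0.0735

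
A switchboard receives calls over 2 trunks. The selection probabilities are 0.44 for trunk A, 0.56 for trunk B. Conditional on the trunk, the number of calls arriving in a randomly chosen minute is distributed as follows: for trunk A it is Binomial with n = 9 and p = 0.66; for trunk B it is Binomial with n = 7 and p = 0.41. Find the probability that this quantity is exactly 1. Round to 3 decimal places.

0.068

Conditional on each trunk, P(X = 1): A: 0.00106076; B: 0.121058.
By total probability, P(X = 1) = 0.44·0.00106076 + 0.56·0.121058 = 0.0682593.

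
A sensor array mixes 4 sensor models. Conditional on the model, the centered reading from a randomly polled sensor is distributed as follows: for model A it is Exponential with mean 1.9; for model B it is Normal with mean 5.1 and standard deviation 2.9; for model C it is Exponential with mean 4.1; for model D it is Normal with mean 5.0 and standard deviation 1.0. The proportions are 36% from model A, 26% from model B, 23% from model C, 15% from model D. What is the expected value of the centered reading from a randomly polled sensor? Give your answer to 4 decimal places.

3.7030

Component means — A: 1.9; B: 5.1; C: 4.1; D: 5.
E[X] = 0.36·1.9 + 0.26·5.1 + 0.23·4.1 + 0.15·5 = 3.703.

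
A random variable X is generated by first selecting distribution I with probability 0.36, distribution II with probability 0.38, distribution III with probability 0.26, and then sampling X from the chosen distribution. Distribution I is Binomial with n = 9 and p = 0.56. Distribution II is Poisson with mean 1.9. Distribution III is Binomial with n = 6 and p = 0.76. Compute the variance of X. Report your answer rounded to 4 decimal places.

Per component, I: μ=5.04, E[X²]=27.6192; II: μ=1.9, E[X²]=5.51; III: μ=4.56, E[X²]=21.888.
E[X] = 0.36·5.04 + 0.38·1.9 + 0.26·4.56 = 3.722.
E[X²] = 0.36·27.6192 + 0.38·5.51 + 0.26·21.888 = 17.7276.
Var(X) = E[X²] − (E[X])² = 17.7276 − 13.8533 = 3.87431.

3.8743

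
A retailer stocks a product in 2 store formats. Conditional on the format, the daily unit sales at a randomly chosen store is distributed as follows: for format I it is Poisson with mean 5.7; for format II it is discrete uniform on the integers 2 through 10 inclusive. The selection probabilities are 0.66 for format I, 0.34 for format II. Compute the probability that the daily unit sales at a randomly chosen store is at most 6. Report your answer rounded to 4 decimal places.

Conditional on each format, P(X ≤ 6): I: 0.654366; II: 0.555556.
By total probability, P(X ≤ 6) = 0.66·0.654366 + 0.34·0.555556 = 0.620771.

0.6208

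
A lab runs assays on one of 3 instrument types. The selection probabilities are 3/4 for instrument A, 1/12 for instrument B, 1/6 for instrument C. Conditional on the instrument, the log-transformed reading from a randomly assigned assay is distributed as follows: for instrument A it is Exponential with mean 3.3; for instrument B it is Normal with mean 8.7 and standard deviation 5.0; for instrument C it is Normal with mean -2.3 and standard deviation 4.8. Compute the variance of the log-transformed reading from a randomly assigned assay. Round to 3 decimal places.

Per component, A: μ=3.3, E[X²]=21.78; B: μ=8.7, E[X²]=100.69; C: μ=-2.3, E[X²]=28.33.
E[X] = 0.75·3.3 + 0.0833333·8.7 + 0.166667·-2.3 = 2.81667.
E[X²] = 0.75·21.78 + 0.0833333·100.69 + 0.166667·28.33 = 29.4475.
Var(X) = E[X²] − (E[X])² = 29.4475 − 7.93361 = 21.5139.

21.514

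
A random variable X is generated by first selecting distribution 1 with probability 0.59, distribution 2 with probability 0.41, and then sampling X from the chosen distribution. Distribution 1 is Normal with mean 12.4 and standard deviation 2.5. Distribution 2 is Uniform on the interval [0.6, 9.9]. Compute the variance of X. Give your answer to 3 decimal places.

19.009

Per component, 1: μ=12.4, E[X²]=160.01; 2: μ=5.25, E[X²]=34.77.
E[X] = 0.59·12.4 + 0.41·5.25 = 9.4685.
E[X²] = 0.59·160.01 + 0.41·34.77 = 108.662.
Var(X) = E[X²] − (E[X])² = 108.662 − 89.6525 = 19.0091.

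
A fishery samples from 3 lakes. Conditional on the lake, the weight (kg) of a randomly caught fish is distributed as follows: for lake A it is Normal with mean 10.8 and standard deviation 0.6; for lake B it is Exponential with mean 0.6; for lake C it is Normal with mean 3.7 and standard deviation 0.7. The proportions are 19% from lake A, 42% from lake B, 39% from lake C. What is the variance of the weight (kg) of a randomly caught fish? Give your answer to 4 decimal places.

14.0226

Per component, A: μ=10.8, E[X²]=117; B: μ=0.6, E[X²]=0.72; C: μ=3.7, E[X²]=14.18.
E[X] = 0.19·10.8 + 0.42·0.6 + 0.39·3.7 = 3.747.
E[X²] = 0.19·117 + 0.42·0.72 + 0.39·14.18 = 28.0626.
Var(X) = E[X²] − (E[X])² = 28.0626 − 14.04 = 14.0226.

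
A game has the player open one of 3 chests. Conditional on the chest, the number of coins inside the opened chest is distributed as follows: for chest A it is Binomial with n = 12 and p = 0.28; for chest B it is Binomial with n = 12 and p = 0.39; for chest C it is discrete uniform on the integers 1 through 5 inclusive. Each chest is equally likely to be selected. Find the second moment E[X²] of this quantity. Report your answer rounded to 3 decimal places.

16.489

For each component E[X²] = Var + (mean)², giving A: 13.7088; B: 24.7572; C: 11.
Overall E[X²] = 0.333333·13.7088 + 0.333333·24.7572 + 0.333333·11 = 16.4887.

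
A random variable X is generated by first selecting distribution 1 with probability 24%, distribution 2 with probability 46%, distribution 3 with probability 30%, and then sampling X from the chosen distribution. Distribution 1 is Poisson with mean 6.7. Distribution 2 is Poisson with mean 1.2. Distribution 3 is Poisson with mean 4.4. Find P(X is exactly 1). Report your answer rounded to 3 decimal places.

0.184

Conditional on each component, P(X = 1): 1: 0.00824711; 2: 0.361433; 3: 0.0540203.
By total probability, P(X = 1) = 0.24·0.00824711 + 0.46·0.361433 + 0.3·0.0540203 = 0.184445.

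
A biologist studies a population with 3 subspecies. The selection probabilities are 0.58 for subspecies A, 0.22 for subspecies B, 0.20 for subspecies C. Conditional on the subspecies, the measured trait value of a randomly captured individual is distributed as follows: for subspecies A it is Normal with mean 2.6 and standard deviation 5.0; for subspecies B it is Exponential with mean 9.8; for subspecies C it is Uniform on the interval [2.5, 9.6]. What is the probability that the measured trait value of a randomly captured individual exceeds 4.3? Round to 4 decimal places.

Conditional on each subspecies, P(X > 4.3): A: 0.366928; B: 0.644826; C: 0.746479.
By total probability, P(X > 4.3) = 0.58·0.366928 + 0.22·0.644826 + 0.2·0.746479 = 0.503976.

0.5040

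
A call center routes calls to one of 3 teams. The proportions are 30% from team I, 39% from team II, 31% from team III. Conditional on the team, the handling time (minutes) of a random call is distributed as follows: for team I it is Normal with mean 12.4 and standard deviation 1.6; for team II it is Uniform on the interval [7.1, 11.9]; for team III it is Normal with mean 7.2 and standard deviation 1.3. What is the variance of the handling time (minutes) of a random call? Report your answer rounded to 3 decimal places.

6.179

Per component, I: μ=12.4, E[X²]=156.32; II: μ=9.5, E[X²]=92.17; III: μ=7.2, E[X²]=53.53.
E[X] = 0.3·12.4 + 0.39·9.5 + 0.31·7.2 = 9.657.
E[X²] = 0.3·156.32 + 0.39·92.17 + 0.31·53.53 = 99.4366.
Var(X) = E[X²] − (E[X])² = 99.4366 − 93.2576 = 6.17895.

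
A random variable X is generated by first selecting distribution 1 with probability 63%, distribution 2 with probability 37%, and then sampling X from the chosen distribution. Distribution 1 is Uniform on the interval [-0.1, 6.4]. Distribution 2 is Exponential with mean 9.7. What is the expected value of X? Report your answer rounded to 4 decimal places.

5.5735

Component means — 1: 3.15; 2: 9.7.
E[X] = 0.63·3.15 + 0.37·9.7 = 5.5735.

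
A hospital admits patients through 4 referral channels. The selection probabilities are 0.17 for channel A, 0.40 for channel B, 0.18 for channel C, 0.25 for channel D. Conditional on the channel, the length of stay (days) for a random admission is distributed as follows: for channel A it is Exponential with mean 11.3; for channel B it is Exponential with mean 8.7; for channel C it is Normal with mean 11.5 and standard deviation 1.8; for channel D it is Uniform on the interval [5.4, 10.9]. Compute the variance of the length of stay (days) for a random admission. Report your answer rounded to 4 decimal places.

55.1791

Per component, A: μ=11.3, E[X²]=255.38; B: μ=8.7, E[X²]=151.38; C: μ=11.5, E[X²]=135.49; D: μ=8.15, E[X²]=68.9433.
E[X] = 0.17·11.3 + 0.4·8.7 + 0.18·11.5 + 0.25·8.15 = 9.5085.
E[X²] = 0.17·255.38 + 0.4·151.38 + 0.18·135.49 + 0.25·68.9433 = 145.591.
Var(X) = E[X²] − (E[X])² = 145.591 − 90.4116 = 55.1791.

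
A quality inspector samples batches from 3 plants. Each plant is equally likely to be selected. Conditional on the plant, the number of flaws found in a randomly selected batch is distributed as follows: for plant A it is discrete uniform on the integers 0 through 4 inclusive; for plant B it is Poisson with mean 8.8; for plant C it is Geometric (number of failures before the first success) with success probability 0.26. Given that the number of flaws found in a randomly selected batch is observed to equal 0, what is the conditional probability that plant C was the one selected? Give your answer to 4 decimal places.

Likelihoods P(X=0 | ·): A: 0.2; B: 0.000150733; C: 0.26.
Posterior ∝ prior × likelihood. Numerator for C: 0.333333·0.26 = 0.0866667.
Normalizing constant: 0.333333·0.2 + 0.333333·0.000150733 + 0.333333·0.26 = 0.153384.
P(C | observation) = 0.0866667 / 0.153384 = 0.565032.

0.5650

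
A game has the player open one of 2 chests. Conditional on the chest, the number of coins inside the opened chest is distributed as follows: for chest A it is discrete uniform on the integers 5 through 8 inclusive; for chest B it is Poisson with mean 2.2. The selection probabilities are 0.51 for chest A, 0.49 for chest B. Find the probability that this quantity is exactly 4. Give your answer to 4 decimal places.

Conditional on each chest, P(X = 4): A: 0; B: 0.108151.
By total probability, P(X = 4) = 0.51·0 + 0.49·0.108151 = 0.0529941.

0.0530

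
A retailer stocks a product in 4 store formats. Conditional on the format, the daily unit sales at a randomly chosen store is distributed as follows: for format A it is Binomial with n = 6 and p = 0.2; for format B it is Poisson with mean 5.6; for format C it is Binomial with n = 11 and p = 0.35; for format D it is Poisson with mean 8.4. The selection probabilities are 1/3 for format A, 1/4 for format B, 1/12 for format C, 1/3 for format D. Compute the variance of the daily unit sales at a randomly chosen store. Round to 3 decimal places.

Per component, A: μ=1.2, E[X²]=2.4; B: μ=5.6, E[X²]=36.96; C: μ=3.85, E[X²]=17.325; D: μ=8.4, E[X²]=78.96.
E[X] = 0.333333·1.2 + 0.25·5.6 + 0.0833333·3.85 + 0.333333·8.4 = 4.92083.
E[X²] = 0.333333·2.4 + 0.25·36.96 + 0.0833333·17.325 + 0.333333·78.96 = 37.8038.
Var(X) = E[X²] − (E[X])² = 37.8038 − 24.2146 = 13.5891.

13.589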